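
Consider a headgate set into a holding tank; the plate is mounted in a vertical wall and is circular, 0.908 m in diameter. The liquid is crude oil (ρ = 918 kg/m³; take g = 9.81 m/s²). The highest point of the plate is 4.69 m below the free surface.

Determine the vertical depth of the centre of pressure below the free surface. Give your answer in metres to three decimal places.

h_p = 5.154 m

γ = ρg = 918 × 9.81 / 1000 = 9.00558 kN/m³.
The centroid is at the centre, 0.454 m below the top of the plate, so the centroid depth is h_c = 4.69 + 0.454 = 5.144 m.
A = π(0.454)² = 0.647533 m².
Resultant F = γ·h_c·A = 9.00558 × 5.144 × 0.647533 = 29.9968 kN.
I_c = πr⁴/4 = π × 0.454⁴/4 = 0.0333667 m⁴.
Centre of pressure: y_p = y_c + I_c/(y_c·A) = 5.144 + 0.0333667/(5.144 × 0.647533) = 5.144 + 0.0100173 = 5.15402 m along the plane.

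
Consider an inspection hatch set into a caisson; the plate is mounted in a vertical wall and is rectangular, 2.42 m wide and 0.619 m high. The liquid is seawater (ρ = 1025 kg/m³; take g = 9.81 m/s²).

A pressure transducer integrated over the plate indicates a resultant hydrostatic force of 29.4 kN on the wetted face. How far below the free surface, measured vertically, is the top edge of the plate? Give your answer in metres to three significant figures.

d_top ≈ 1.64 m

γ = ρg = 1025 × 9.81 / 1000 = 10.05525 kN/m³.
A = 2.42 × 0.619 = 1.49798 m².
From F = γ·h_c·A, the centroid depth is h_c = 29.4/(10.05525 × 1.49798) = 1.95186 m.
The centroid lies 0.619/2 = 0.3095 m below the top edge, so the top edge sits at h_top = 1.95186 − 0.3095 = 1.64236 m below the surface.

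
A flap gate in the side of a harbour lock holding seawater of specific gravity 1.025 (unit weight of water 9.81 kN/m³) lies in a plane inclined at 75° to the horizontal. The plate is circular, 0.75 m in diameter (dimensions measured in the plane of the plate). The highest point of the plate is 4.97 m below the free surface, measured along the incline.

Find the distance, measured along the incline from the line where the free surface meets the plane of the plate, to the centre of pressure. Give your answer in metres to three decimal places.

y_p = 5.352 m

γ = 1.025 × 9.81 = 10.05525 kN/m³.
Let θ = 75° be the plate's angle to the horizontal; measure y along the incline from where the plane meets the free surface. Vertical depth h = y·sinθ with sinθ = 0.965926.
The centroid is at the centre, 0.375 m below the top of the plate, so y_c = 4.97 + 0.375 = 5.345 m and h_c = 5.345 × 0.965926 = 5.16287 m.
A = π(0.375)² = 0.441786 m².
Resultant F = γ·h_c·A = 10.05525 × 5.16287 × 0.441786 = 22.9349 kN.
I_c = πr⁴/4 = π × 0.375⁴/4 = 0.0155316 m⁴.
Centre of pressure: y_p = y_c + I_c/(y_c·A) = 5.345 + 0.0155316/(5.345 × 0.441786) = 5.345 + 0.00657743 = 5.35158 m along the plane.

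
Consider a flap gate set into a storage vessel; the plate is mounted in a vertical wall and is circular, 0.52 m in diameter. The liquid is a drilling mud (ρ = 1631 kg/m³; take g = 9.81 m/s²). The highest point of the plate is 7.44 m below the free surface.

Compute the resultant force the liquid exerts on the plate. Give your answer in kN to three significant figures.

γ = ρg = 1631 × 9.81 / 1000 = 16.00011 kN/m³.
The centroid is at the centre, 0.26 m below the top of the plate, so the centroid depth is h_c = 7.44 + 0.26 = 7.7 m.
A = π(0.26)² = 0.212372 m².
Resultant F = γ·h_c·A = 16.00011 × 7.7 × 0.212372 = 26.1644 kN.

F ≈ 26.2 kN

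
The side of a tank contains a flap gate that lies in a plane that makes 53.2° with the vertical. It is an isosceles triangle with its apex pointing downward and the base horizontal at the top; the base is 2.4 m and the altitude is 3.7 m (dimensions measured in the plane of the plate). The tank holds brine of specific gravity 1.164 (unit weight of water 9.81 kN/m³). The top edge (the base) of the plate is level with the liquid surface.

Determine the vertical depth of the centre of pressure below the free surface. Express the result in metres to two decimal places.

γ = 1.164 × 9.81 = 11.41884 kN/m³.
The plate makes 53.2° with the vertical, i.e. θ = 90° − 53.2° = 36.8° to the horizontal. Measuring y along the incline from the free-surface line, vertical depth h = y·sinθ with sinθ = 0.599024.
With the apex down, the centroid sits h/3 = 3.7/3 = 1.23333 m below the base (the top edge), so y_c = 1.23333 m and h_c = 1.23333 × 0.599024 = 0.738794 m.
A = ½ × 2.4 × 3.7 = 4.44 m².
Resultant F = γ·h_c·A = 11.41884 × 0.738794 × 4.44 = 37.4566 kN.
I_c = b·h³/36 = 2.4 × 3.7³/36 = 3.37687 m⁴.
Centre of pressure: y_p = y_c + I_c/(y_c·A) = 1.23333 + 3.37687/(1.23333 × 4.44) = 1.23333 + 0.616669 = 1.85 m along the plane.
Vertically, h_p = y_p·sinθ = 1.85 × 0.599024 = 1.10819 m.

h_p = 1.11 m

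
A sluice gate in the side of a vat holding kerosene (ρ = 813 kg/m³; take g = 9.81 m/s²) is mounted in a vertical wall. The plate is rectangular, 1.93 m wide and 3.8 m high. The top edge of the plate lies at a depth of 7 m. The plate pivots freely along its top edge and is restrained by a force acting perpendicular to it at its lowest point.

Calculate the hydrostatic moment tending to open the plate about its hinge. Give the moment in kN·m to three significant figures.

γ = ρg = 813 × 9.81 / 1000 = 7.97553 kN/m³.
The centroid lies 3.8/2 = 1.9 m below the top edge, so the centroid depth is h_c = 7 + 1.9 = 8.9 m.
A = 1.93 × 3.8 = 7.334 m².
Resultant F = γ·h_c·A = 7.97553 × 8.9 × 7.334 = 520.584 kN.
I_c = b·h³/12 = 1.93 × 3.8³/12 = 8.82525 m⁴.
Centre of pressure: y_p = y_c + I_c/(y_c·A) = 8.9 + 8.82525/(8.9 × 7.334) = 8.9 + 0.135206 = 9.03521 m along the plane.
The resultant acts 1.9 + 0.135206 = 2.03521 m (along the plate) below the hinge at the top edge, so the moment about the hinge is M = F × 2.03521 = 520.584 × 2.03521 = 1059.5 kN·m.

M ≈ 1060 kN·m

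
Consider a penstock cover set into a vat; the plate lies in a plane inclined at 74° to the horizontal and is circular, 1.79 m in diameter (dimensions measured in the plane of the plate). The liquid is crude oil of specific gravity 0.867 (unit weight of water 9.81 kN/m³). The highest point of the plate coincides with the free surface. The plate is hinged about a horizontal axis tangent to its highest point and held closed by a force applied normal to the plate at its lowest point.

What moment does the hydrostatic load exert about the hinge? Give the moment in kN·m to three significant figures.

γ = 0.867 × 9.81 = 8.50527 kN/m³.
Let θ = 74° be the plate's angle to the horizontal; measure y along the incline from where the plane meets the free surface. Vertical depth h = y·sinθ with sinθ = 0.961262.
The centroid is at the centre, 0.895 m below the top of the plate, so y_c = 0.895 m and h_c = 0.895 × 0.961262 = 0.860329 m.
A = π(0.895)² = 2.51649 m².
Resultant F = γ·h_c·A = 8.50527 × 0.860329 × 2.51649 = 18.414 kN.
I_c = πr⁴/4 = π × 0.895⁴/4 = 0.503944 m⁴.
Centre of pressure: y_p = y_c + I_c/(y_c·A) = 0.895 + 0.503944/(0.895 × 2.51649) = 0.895 + 0.223751 = 1.11875 m along the plane.
The resultant acts 0.895 + 0.223751 = 1.11875 m (along the plate) below the hinge at the top edge, so the moment about the hinge is M = F × 1.11875 = 18.414 × 1.11875 = 20.6007 kN·m.

M ≈ 20.6 kN·m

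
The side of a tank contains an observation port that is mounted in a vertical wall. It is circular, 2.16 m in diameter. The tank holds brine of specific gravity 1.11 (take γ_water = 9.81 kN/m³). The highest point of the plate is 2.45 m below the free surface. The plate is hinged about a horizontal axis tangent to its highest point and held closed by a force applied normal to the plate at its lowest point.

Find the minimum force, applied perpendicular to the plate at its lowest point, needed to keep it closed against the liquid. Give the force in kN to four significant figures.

γ = 1.11 × 9.81 = 10.8891 kN/m³.
The centroid is at the centre, 1.08 m below the top of the plate, so the centroid depth is h_c = 2.45 + 1.08 = 3.53 m.
A = π(1.08)² = 3.66435 m².
Resultant F = γ·h_c·A = 10.8891 × 3.53 × 3.66435 = 140.852 kN.
I_c = πr⁴/4 = π × 1.08⁴/4 = 1.06853 m⁴.
Centre of pressure: y_p = y_c + I_c/(y_c·A) = 3.53 + 1.06853/(3.53 × 3.66435) = 3.53 + 0.0826067 = 3.61261 m along the plane.
The resultant acts 1.08 + 0.0826067 = 1.16261 m (along the plate) below the hinge at the top edge, so the moment about the hinge is M = F × 1.16261 = 140.852 × 1.16261 = 163.756 kN·m.
A normal force at the bottom, 2.16 m from the hinge, must supply this moment: P = 163.756/2.16 = 75.813 kN.

P ≈ 75.81 kN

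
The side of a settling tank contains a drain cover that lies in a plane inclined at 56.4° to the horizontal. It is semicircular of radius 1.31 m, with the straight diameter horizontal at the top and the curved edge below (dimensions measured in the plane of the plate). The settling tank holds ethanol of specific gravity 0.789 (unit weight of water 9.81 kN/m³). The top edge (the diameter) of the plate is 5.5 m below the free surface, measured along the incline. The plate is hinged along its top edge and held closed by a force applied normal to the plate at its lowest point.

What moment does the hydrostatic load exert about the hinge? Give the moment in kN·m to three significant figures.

M ≈ 60.6 kN·m

γ = 0.789 × 9.81 = 7.74009 kN/m³.
Let θ = 56.4° be the plate's angle to the horizontal; measure y along the incline from where the plane meets the free surface. Vertical depth h = y·sinθ with sinθ = 0.832921.
The centroid of a semicircle lies 4r/(3π) = 0.555981 m from the diameter, here below the top edge, so y_c = 5.5 + 0.555981 = 6.05598 m and h_c = 6.05598 × 0.832921 = 5.04415 m.
A = πr²/2 = π × 1.31²/2 = 2.69564 m².
Resultant F = γ·h_c·A = 7.74009 × 5.04415 × 2.69564 = 105.244 kN.
I_c = (π/8 − 8/(9π))·r⁴ = 0.109757 × 1.31⁴ = 0.323234 m⁴.
Centre of pressure: y_p = y_c + I_c/(y_c·A) = 6.05598 + 0.323234/(6.05598 × 2.69564) = 6.05598 + 0.0198003 = 6.07578 m along the plane.
The resultant acts 0.555981 + 0.0198003 = 0.575781 m (along the plate) below the hinge at the top edge, so the moment about the hinge is M = F × 0.575781 = 105.244 × 0.575781 = 60.5975 kN·m.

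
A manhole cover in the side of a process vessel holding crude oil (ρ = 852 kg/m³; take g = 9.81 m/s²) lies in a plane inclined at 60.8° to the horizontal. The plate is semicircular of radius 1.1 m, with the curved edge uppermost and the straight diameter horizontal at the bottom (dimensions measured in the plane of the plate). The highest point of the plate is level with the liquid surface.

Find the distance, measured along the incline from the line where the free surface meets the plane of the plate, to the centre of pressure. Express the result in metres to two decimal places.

γ = ρg = 852 × 9.81 / 1000 = 8.35812 kN/m³.
Let θ = 60.8° be the plate's angle to the horizontal; measure y along the incline from where the plane meets the free surface. Vertical depth h = y·sinθ with sinθ = 0.872922.
The centroid lies 4r/(3π) = 0.466854 m above the diameter, so r − 4r/(3π) = 1.1 − 0.466854 = 0.633146 m below the topmost point, so y_c = 0.633146 m and h_c = 0.633146 × 0.872922 = 0.552687 m.
A = πr²/2 = π × 1.1²/2 = 1.90066 m².
Resultant F = γ·h_c·A = 8.35812 × 0.552687 × 1.90066 = 8.77995 kN.
I_c = (π/8 − 8/(9π))·r⁴ = 0.109757 × 1.1⁴ = 0.160695 m⁴.
Centre of pressure: y_p = y_c + I_c/(y_c·A) = 0.633146 + 0.160695/(0.633146 × 1.90066) = 0.633146 + 0.133535 = 0.766681 m along the plane.

y_p = 0.77 m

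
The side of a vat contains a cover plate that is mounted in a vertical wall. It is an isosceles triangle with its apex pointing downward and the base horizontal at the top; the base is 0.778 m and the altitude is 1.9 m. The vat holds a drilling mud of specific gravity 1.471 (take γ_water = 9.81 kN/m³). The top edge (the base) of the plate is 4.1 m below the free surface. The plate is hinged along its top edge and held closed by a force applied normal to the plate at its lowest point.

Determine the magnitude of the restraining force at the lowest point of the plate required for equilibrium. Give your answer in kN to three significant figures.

γ = 1.471 × 9.81 = 14.43051 kN/m³.
With the apex down, the centroid sits h/3 = 1.9/3 = 0.633333 m below the base (the top edge), so the centroid depth is h_c = 4.1 + 0.633333 = 4.73333 m.
A = ½ × 0.778 × 1.9 = 0.7391 m².
Resultant F = γ·h_c·A = 14.43051 × 4.73333 × 0.7391 = 50.4838 kN.
I_c = b·h³/36 = 0.778 × 1.9³/36 = 0.148231 m⁴.
Centre of pressure: y_p = y_c + I_c/(y_c·A) = 4.73333 + 0.148231/(4.73333 × 0.7391) = 4.73333 + 0.042371 = 4.7757 m along the plane.
The resultant acts 0.633333 + 0.042371 = 0.675704 m (along the plate) below the hinge at the top edge, so the moment about the hinge is M = F × 0.675704 = 50.4838 × 0.675704 = 34.1121 kN·m.
A normal force at the bottom, 1.9 m from the hinge, must supply this moment: P = 34.1121/1.9 = 17.9537 kN.

P ≈ 18.0 kN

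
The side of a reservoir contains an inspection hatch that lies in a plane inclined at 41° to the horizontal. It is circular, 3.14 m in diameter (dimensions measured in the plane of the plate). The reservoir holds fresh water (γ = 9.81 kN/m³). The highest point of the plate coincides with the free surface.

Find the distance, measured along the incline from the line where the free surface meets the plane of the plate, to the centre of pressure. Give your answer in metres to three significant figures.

y_p = 1.96 m

γ = 9.81 kN/m³.
Let θ = 41° be the plate's angle to the horizontal; measure y along the incline from where the plane meets the free surface. Vertical depth h = y·sinθ with sinθ = 0.656059.
The centroid is at the centre, 1.57 m below the top of the plate, so y_c = 1.57 m and h_c = 1.57 × 0.656059 = 1.03001 m.
A = π(1.57)² = 7.74371 m².
Resultant F = γ·h_c·A = 9.81 × 1.03001 × 7.74371 = 78.2455 kN.
I_c = πr⁴/4 = π × 1.57⁴/4 = 4.77187 m⁴.
Centre of pressure: y_p = y_c + I_c/(y_c·A) = 1.57 + 4.77187/(1.57 × 7.74371) = 1.57 + 0.3925 = 1.9625 m along the plane.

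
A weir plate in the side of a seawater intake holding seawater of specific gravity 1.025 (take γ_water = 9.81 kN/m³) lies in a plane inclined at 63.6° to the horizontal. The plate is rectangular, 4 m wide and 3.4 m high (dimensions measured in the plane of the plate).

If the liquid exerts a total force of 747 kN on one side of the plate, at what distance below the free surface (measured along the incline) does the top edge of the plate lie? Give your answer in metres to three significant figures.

γ = 1.025 × 9.81 = 10.05525 kN/m³.
A = 4 × 3.4 = 13.6 m².
From F = γ·h_c·A, the centroid depth is h_c = 747/(10.05525 × 13.6) = 5.46247 m.
Let θ = 63.6° be the plate's angle to the horizontal; measure y along the incline from where the plane meets the free surface. Vertical depth h = y·sinθ with sinθ = 0.895712.
Along the incline, y_c = h_c/sinθ = 5.46247/0.895712 = 6.09847 m.
The centroid lies 3.4/2 = 1.7 m below the top edge, so the top edge sits at y_top = 6.09847 − 1.7 = 4.39847 m along the incline.

y_top ≈ 4.40 m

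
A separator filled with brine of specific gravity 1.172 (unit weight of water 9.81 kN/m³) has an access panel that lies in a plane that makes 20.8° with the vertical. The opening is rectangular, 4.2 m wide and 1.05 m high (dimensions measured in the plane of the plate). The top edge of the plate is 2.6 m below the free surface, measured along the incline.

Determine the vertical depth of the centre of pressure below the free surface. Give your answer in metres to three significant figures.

h_p = 2.95 m

γ = 1.172 × 9.81 = 11.49732 kN/m³.
The plate makes 20.8° with the vertical, i.e. θ = 90° − 20.8° = 69.2° to the horizontal. Measuring y along the incline from the free-surface line, vertical depth h = y·sinθ with sinθ = 0.934826.
The centroid lies 1.05/2 = 0.525 m below the top edge, so y_c = 2.6 + 0.525 = 3.125 m and h_c = 3.125 × 0.934826 = 2.92133 m.
A = 4.2 × 1.05 = 4.41 m².
Resultant F = γ·h_c·A = 11.49732 × 2.92133 × 4.41 = 148.121 kN.
I_c = b·h³/12 = 4.2 × 1.05³/12 = 0.405169 m⁴.
Centre of pressure: y_p = y_c + I_c/(y_c·A) = 3.125 + 0.405169/(3.125 × 4.41) = 3.125 + 0.0294 = 3.1544 m along the plane.
Vertically, h_p = y_p·sinθ = 3.1544 × 0.934826 = 2.94882 m.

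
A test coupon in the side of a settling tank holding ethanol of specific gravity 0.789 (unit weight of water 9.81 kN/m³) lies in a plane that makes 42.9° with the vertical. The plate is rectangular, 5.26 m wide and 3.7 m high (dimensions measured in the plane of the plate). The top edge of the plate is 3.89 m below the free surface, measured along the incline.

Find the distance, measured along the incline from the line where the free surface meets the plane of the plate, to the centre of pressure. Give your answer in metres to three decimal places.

γ = 0.789 × 9.81 = 7.74009 kN/m³.
The plate makes 42.9° with the vertical, i.e. θ = 90° − 42.9° = 47.1° to the horizontal. Measuring y along the incline from the free-surface line, vertical depth h = y·sinθ with sinθ = 0.732543.
The centroid lies 3.7/2 = 1.85 m below the top edge, so y_c = 3.89 + 1.85 = 5.74 m and h_c = 5.74 × 0.732543 = 4.2048 m.
A = 5.26 × 3.7 = 19.462 m².
Resultant F = γ·h_c·A = 7.74009 × 4.2048 × 19.462 = 633.401 kN.
I_c = b·h³/12 = 5.26 × 3.7³/12 = 22.2029 m⁴.
Centre of pressure: y_p = y_c + I_c/(y_c·A) = 5.74 + 22.2029/(5.74 × 19.462) = 5.74 + 0.198751 = 5.93875 m along the plane.

y_p = 5.939 m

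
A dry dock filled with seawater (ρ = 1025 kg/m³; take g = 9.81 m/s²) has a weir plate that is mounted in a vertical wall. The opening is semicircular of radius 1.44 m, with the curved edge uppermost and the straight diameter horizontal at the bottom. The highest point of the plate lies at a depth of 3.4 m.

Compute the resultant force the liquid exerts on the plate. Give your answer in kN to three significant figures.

F ≈ 139 kN

γ = ρg = 1025 × 9.81 / 1000 = 10.05525 kN/m³.
The centroid lies 4r/(3π) = 0.611155 m above the diameter, so r − 4r/(3π) = 1.44 − 0.611155 = 0.828845 m below the topmost point, so the centroid depth is h_c = 3.4 + 0.828845 = 4.22884 m.
A = πr²/2 = π × 1.44²/2 = 3.2572 m².
Resultant F = γ·h_c·A = 10.05525 × 4.22884 × 3.2572 = 138.503 kN.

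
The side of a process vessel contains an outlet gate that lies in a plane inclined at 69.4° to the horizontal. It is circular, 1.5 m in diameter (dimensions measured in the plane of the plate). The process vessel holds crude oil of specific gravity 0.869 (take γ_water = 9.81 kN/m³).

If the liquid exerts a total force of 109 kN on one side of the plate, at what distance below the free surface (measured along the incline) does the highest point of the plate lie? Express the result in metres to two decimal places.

γ = 0.869 × 9.81 = 8.52489 kN/m³.
A = π(0.75)² = 1.76715 m².
From F = γ·h_c·A, the centroid depth is h_c = 109/(8.52489 × 1.76715) = 7.23543 m.
Let θ = 69.4° be the plate's angle to the horizontal; measure y along the incline from where the plane meets the free surface. Vertical depth h = y·sinθ with sinθ = 0.936060.
Along the incline, y_c = h_c/sinθ = 7.23543/0.936060 = 7.72966 m.
The centroid is at the centre, 0.75 m below the top of the plate, so the highest point sits at y_top = 7.72966 − 0.75 = 6.97966 m along the incline.

y_top ≈ 6.98 m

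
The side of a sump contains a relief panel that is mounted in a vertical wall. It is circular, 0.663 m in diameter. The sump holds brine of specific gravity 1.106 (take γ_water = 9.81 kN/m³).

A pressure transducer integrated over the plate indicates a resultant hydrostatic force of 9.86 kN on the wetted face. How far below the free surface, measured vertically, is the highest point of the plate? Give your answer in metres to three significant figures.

γ = 1.106 × 9.81 = 10.84986 kN/m³.
A = π(0.3315)² = 0.345237 m².
From F = γ·h_c·A, the centroid depth is h_c = 9.86/(10.84986 × 0.345237) = 2.6323 m.
The centroid is at the centre, 0.3315 m below the top of the plate, so the highest point sits at h_top = 2.6323 − 0.3315 = 2.3008 m below the surface.

d_top ≈ 2.30 m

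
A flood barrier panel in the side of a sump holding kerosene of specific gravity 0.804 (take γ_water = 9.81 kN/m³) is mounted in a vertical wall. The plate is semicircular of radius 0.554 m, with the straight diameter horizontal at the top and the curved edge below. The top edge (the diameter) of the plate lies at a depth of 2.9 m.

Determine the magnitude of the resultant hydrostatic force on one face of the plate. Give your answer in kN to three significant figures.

γ = 0.804 × 9.81 = 7.88724 kN/m³.
The centroid of a semicircle lies 4r/(3π) = 0.235125 m from the diameter, here below the top edge, so the centroid depth is h_c = 2.9 + 0.235125 = 3.13512 m.
A = πr²/2 = π × 0.554²/2 = 0.482103 m².
Resultant F = γ·h_c·A = 7.88724 × 3.13512 × 0.482103 = 11.9212 kN.

F ≈ 11.9 kN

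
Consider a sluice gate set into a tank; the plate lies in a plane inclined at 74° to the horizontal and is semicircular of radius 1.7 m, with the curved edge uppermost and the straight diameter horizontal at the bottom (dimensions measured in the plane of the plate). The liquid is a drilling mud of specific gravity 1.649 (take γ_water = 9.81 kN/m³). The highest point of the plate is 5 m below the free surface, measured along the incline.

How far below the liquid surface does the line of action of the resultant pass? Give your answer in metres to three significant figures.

h_p = 5.78 m

γ = 1.649 × 9.81 = 16.17669 kN/m³.
Let θ = 74° be the plate's angle to the horizontal; measure y along the incline from where the plane meets the free surface. Vertical depth h = y·sinθ with sinθ = 0.961262.
The centroid lies 4r/(3π) = 0.721502 m above the diameter, so r − 4r/(3π) = 1.7 − 0.721502 = 0.978498 m below the topmost point, so y_c = 5 + 0.978498 = 5.9785 m and h_c = 5.9785 × 0.961262 = 5.7469 m.
A = πr²/2 = π × 1.7²/2 = 4.5396 m².
Resultant F = γ·h_c·A = 16.17669 × 5.7469 × 4.5396 = 422.028 kN.
I_c = (π/8 − 8/(9π))·r⁴ = 0.109757 × 1.7⁴ = 0.916701 m⁴.
Centre of pressure: y_p = y_c + I_c/(y_c·A) = 5.9785 + 0.916701/(5.9785 × 4.5396) = 5.9785 + 0.0337768 = 6.01228 m along the plane.
Vertically, h_p = y_p·sinθ = 6.01228 × 0.961262 = 5.77938 m.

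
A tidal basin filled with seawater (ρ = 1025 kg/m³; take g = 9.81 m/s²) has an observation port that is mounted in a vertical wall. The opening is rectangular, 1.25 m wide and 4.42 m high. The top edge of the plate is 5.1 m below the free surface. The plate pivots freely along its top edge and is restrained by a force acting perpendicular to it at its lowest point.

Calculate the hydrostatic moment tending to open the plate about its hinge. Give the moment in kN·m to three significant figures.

γ = ρg = 1025 × 9.81 / 1000 = 10.05525 kN/m³.
The centroid lies 4.42/2 = 2.21 m below the top edge, so the centroid depth is h_c = 5.1 + 2.21 = 7.31 m.
A = 1.25 × 4.42 = 5.525 m².
Resultant F = γ·h_c·A = 10.05525 × 7.31 × 5.525 = 406.109 kN.
I_c = b·h³/12 = 1.25 × 4.42³/12 = 8.99488 m⁴.
Centre of pressure: y_p = y_c + I_c/(y_c·A) = 7.31 + 8.99488/(7.31 × 5.525) = 7.31 + 0.222713 = 7.53271 m along the plane.
The resultant acts 2.21 + 0.222713 = 2.43271 m (along the plate) below the hinge at the top edge, so the moment about the hinge is M = F × 2.43271 = 406.109 × 2.43271 = 987.945 kN·m.

M ≈ 988 kN·m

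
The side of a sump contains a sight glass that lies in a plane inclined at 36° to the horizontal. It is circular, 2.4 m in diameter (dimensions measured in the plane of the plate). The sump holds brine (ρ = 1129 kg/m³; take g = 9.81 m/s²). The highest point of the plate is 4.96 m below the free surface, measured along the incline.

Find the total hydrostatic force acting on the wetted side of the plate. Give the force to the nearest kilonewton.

F ≈ 181 kN

γ = ρg = 1129 × 9.81 / 1000 = 11.07549 kN/m³.
Let θ = 36° be the plate's angle to the horizontal; measure y along the incline from where the plane meets the free surface. Vertical depth h = y·sinθ with sinθ = 0.587785.
The centroid is at the centre, 1.2 m below the top of the plate, so y_c = 4.96 + 1.2 = 6.16 m and h_c = 6.16 × 0.587785 = 3.62076 m.
A = π(1.2)² = 4.52389 m².
Resultant F = γ·h_c·A = 11.07549 × 3.62076 × 4.52389 = 181.416 kN.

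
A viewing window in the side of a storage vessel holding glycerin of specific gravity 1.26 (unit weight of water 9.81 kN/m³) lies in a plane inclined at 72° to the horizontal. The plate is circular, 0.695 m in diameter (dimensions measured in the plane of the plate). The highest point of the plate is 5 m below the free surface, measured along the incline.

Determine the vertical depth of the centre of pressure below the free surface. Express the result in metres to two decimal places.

γ = 1.26 × 9.81 = 12.3606 kN/m³.
Let θ = 72° be the plate's angle to the horizontal; measure y along the incline from where the plane meets the free surface. Vertical depth h = y·sinθ with sinθ = 0.951057.
The centroid is at the centre, 0.3475 m below the top of the plate, so y_c = 5 + 0.3475 = 5.3475 m and h_c = 5.3475 × 0.951057 = 5.08578 m.
A = π(0.3475)² = 0.379367 m².
Resultant F = γ·h_c·A = 12.3606 × 5.08578 × 0.379367 = 23.8483 kN.
I_c = πr⁴/4 = π × 0.3475⁴/4 = 0.0114527 m⁴.
Centre of pressure: y_p = y_c + I_c/(y_c·A) = 5.3475 + 0.0114527/(5.3475 × 0.379367) = 5.3475 + 0.00564544 = 5.35315 m along the plane.
Vertically, h_p = y_p·sinθ = 5.35315 × 0.951057 = 5.09115 m.

h_p = 5.09 m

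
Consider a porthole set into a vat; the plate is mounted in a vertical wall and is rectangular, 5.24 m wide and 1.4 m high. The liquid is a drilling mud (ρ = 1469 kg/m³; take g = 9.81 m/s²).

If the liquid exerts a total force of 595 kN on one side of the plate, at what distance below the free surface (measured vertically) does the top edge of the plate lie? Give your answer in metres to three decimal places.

γ = ρg = 1469 × 9.81 / 1000 = 14.41089 kN/m³.
A = 5.24 × 1.4 = 7.336 m².
From F = γ·h_c·A, the centroid depth is h_c = 595/(14.41089 × 7.336) = 5.62817 m.
The centroid lies 1.4/2 = 0.7 m below the top edge, so the top edge sits at h_top = 5.62817 − 0.7 = 4.92817 m below the surface.

d_top ≈ 4.928 m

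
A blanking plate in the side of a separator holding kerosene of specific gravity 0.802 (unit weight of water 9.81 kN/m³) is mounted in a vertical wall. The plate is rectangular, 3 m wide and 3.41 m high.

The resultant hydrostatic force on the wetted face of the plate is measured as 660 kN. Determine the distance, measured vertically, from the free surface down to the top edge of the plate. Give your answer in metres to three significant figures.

γ = 0.802 × 9.81 = 7.86762 kN/m³.
A = 3 × 3.41 = 10.23 m².
From F = γ·h_c·A, the centroid depth is h_c = 660/(7.86762 × 10.23) = 8.20021 m.
The centroid lies 3.41/2 = 1.705 m below the top edge, so the top edge sits at h_top = 8.20021 − 1.705 = 6.49521 m below the surface.

d_top ≈ 6.50 m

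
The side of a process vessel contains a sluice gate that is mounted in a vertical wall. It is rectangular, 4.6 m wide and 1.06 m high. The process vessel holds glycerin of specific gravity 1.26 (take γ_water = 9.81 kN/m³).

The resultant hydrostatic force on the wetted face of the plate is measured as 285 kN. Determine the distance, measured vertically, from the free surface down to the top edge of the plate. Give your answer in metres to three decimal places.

γ = 1.26 × 9.81 = 12.3606 kN/m³.
A = 4.6 × 1.06 = 4.876 m².
From F = γ·h_c·A, the centroid depth is h_c = 285/(12.3606 × 4.876) = 4.7287 m.
The centroid lies 1.06/2 = 0.53 m below the top edge, so the top edge sits at h_top = 4.7287 − 0.53 = 4.1987 m below the surface.

d_top ≈ 4.199 m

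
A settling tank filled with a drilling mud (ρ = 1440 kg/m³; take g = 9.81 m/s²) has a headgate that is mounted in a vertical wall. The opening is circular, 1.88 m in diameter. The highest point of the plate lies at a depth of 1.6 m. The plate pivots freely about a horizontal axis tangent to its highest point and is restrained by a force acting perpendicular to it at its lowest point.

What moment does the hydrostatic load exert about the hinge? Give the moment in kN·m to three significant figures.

γ = ρg = 1440 × 9.81 / 1000 = 14.1264 kN/m³.
The centroid is at the centre, 0.94 m below the top of the plate, so the centroid depth is h_c = 1.6 + 0.94 = 2.54 m.
A = π(0.94)² = 2.77591 m².
Resultant F = γ·h_c·A = 14.1264 × 2.54 × 2.77591 = 99.6026 kN.
I_c = πr⁴/4 = π × 0.94⁴/4 = 0.613199 m⁴.
Centre of pressure: y_p = y_c + I_c/(y_c·A) = 2.54 + 0.613199/(2.54 × 2.77591) = 2.54 + 0.0869686 = 2.62697 m along the plane.
The resultant acts 0.94 + 0.0869686 = 1.02697 m (along the plate) below the hinge at the top edge, so the moment about the hinge is M = F × 1.02697 = 99.6026 × 1.02697 = 102.289 kN·m.

M ≈ 102 kN·m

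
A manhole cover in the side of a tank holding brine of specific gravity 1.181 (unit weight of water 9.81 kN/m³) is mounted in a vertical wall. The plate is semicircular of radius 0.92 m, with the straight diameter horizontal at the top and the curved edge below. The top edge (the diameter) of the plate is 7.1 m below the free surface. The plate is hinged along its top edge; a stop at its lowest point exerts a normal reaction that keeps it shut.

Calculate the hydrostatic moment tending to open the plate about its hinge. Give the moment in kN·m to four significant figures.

γ = 1.181 × 9.81 = 11.58561 kN/m³.
The centroid of a semicircle lies 4r/(3π) = 0.39046 m from the diameter, here below the top edge, so the centroid depth is h_c = 7.1 + 0.39046 = 7.49046 m.
A = πr²/2 = π × 0.92²/2 = 1.32952 m².
Resultant F = γ·h_c·A = 11.58561 × 7.49046 × 1.32952 = 115.378 kN.
I_c = (π/8 − 8/(9π))·r⁴ = 0.109757 × 0.92⁴ = 0.0786291 m⁴.
Centre of pressure: y_p = y_c + I_c/(y_c·A) = 7.49046 + 0.0786291/(7.49046 × 1.32952) = 7.49046 + 0.00789551 = 7.49836 m along the plane.
The resultant acts 0.39046 + 0.00789551 = 0.398356 m (along the plate) below the hinge at the top edge, so the moment about the hinge is M = F × 0.398356 = 115.378 × 0.398356 = 45.9615 kN·m.

M ≈ 45.96 kN·m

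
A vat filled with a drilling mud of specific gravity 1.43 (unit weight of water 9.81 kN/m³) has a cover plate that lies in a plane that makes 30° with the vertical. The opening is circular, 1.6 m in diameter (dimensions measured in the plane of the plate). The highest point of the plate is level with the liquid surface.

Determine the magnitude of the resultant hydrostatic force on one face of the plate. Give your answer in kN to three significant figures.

F ≈ 19.5 kN

γ = 1.43 × 9.81 = 14.0283 kN/m³.
The plate makes 30° with the vertical, i.e. θ = 90° − 30° = 60° to the horizontal. Measuring y along the incline from the free-surface line, vertical depth h = y·sinθ with sinθ = 0.866025.
The centroid is at the centre, 0.8 m below the top of the plate, so y_c = 0.8 m and h_c = 0.8 × 0.866025 = 0.69282 m.
A = π(0.8)² = 2.01062 m².
Resultant F = γ·h_c·A = 14.0283 × 0.69282 × 2.01062 = 19.5414 kN.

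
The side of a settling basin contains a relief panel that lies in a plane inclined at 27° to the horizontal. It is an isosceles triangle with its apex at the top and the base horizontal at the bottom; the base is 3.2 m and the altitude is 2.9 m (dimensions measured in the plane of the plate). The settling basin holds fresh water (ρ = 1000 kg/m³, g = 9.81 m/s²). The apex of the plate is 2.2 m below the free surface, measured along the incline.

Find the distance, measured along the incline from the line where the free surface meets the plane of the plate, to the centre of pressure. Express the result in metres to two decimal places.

γ = ρg = 1000 × 9.81 = 9810 N/m³ = 9.81 kN/m³.
Let θ = 27° be the plate's angle to the horizontal; measure y along the incline from where the plane meets the free surface. Vertical depth h = y·sinθ with sinθ = 0.453990.
With the apex up, the centroid sits 2h/3 = 2 × 2.9/3 = 1.93333 m below the apex, so y_c = 2.2 + 1.93333 = 4.13333 m and h_c = 4.13333 × 0.453990 = 1.87649 m.
A = ½ × 3.2 × 2.9 = 4.64 m².
Resultant F = γ·h_c·A = 9.81 × 1.87649 × 4.64 = 85.4148 kN.
I_c = b·h³/36 = 3.2 × 2.9³/36 = 2.16791 m⁴.
Centre of pressure: y_p = y_c + I_c/(y_c·A) = 4.13333 + 2.16791/(4.13333 × 4.64) = 4.13333 + 0.113038 = 4.24637 m along the plane.

y_p = 4.25 m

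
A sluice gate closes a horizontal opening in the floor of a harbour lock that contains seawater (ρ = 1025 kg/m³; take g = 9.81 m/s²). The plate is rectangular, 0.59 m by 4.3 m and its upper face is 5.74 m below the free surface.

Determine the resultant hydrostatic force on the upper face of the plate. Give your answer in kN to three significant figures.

F ≈ 146 kN

γ = ρg = 1025 × 9.81 / 1000 = 10.05525 kN/m³.
The plate is horizontal, so pressure is uniform at p = γ·h = 10.05525 × 5.74 = 57.7171 kN/m².
A = 0.59 × 4.3 = 2.537 m².
F = p·A = 57.7171 × 2.537 = 146.428 kN.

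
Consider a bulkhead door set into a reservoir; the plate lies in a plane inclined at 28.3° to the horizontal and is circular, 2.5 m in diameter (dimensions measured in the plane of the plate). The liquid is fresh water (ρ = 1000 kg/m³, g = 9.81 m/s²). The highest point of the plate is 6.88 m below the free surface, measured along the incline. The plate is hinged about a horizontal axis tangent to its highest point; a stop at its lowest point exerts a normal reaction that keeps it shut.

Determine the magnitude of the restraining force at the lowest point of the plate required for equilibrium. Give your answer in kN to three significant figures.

γ = ρg = 1000 × 9.81 = 9810 N/m³ = 9.81 kN/m³.
Let θ = 28.3° be the plate's angle to the horizontal; measure y along the incline from where the plane meets the free surface. Vertical depth h = y·sinθ with sinθ = 0.474088.
The centroid is at the centre, 1.25 m below the top of the plate, so y_c = 6.88 + 1.25 = 8.13 m and h_c = 8.13 × 0.474088 = 3.85434 m.
A = π(1.25)² = 4.90874 m².
Resultant F = γ·h_c·A = 9.81 × 3.85434 × 4.90874 = 185.605 kN.
I_c = πr⁴/4 = π × 1.25⁴/4 = 1.91748 m⁴.
Centre of pressure: y_p = y_c + I_c/(y_c·A) = 8.13 + 1.91748/(8.13 × 4.90874) = 8.13 + 0.0480474 = 8.17805 m along the plane.
The resultant acts 1.25 + 0.0480474 = 1.29805 m (along the plate) below the hinge at the top edge, so the moment about the hinge is M = F × 1.29805 = 185.605 × 1.29805 = 240.925 kN·m.
A normal force at the bottom, 2.5 m from the hinge, must supply this moment: P = 240.925/2.5 = 96.37 kN.

P ≈ 96.4 kN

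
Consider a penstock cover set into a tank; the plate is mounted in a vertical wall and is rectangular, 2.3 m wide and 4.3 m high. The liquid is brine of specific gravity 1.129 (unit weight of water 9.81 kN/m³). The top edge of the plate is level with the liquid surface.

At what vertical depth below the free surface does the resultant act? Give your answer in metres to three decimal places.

γ = 1.129 × 9.81 = 11.07549 kN/m³.
The centroid lies 4.3/2 = 2.15 m below the top edge, so the centroid depth is h_c = 2.15 m.
A = 2.3 × 4.3 = 9.89 m².
Resultant F = γ·h_c·A = 11.07549 × 2.15 × 9.89 = 235.504 kN.
I_c = b·h³/12 = 2.3 × 4.3³/12 = 15.2388 m⁴.
Centre of pressure: y_p = y_c + I_c/(y_c·A) = 2.15 + 15.2388/(2.15 × 9.89) = 2.15 + 0.716665 = 2.86666 m along the plane.

h_p = 2.867 m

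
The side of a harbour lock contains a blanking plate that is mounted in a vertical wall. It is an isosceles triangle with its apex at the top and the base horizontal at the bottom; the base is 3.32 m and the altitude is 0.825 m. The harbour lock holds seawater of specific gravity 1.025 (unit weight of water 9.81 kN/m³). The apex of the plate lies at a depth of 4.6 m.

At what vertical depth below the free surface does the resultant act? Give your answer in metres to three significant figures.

γ = 1.025 × 9.81 = 10.05525 kN/m³.
With the apex up, the centroid sits 2h/3 = 2 × 0.825/3 = 0.55 m below the apex, so the centroid depth is h_c = 4.6 + 0.55 = 5.15 m.
A = ½ × 3.32 × 0.825 = 1.3695 m².
Resultant F = γ·h_c·A = 10.05525 × 5.15 × 1.3695 = 70.9189 kN.
I_c = b·h³/36 = 3.32 × 0.825³/36 = 0.0517842 m⁴.
Centre of pressure: y_p = y_c + I_c/(y_c·A) = 5.15 + 0.0517842/(5.15 × 1.3695) = 5.15 + 0.00734223 = 5.15734 m along the plane.

h_p = 5.16 m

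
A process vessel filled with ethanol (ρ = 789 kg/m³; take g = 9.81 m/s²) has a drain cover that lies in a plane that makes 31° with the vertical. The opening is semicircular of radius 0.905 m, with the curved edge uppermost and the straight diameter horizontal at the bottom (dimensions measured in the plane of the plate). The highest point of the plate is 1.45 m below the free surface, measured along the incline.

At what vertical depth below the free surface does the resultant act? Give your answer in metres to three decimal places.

γ = ρg = 789 × 9.81 / 1000 = 7.74009 kN/m³.
The plate makes 31° with the vertical, i.e. θ = 90° − 31° = 59° to the horizontal. Measuring y along the incline from the free-surface line, vertical depth h = y·sinθ with sinθ = 0.857167.
The centroid lies 4r/(3π) = 0.384094 m above the diameter, so r − 4r/(3π) = 0.905 − 0.384094 = 0.520906 m below the topmost point, so y_c = 1.45 + 0.520906 = 1.97091 m and h_c = 1.97091 × 0.857167 = 1.6894 m.
A = πr²/2 = π × 0.905²/2 = 1.28652 m².
Resultant F = γ·h_c·A = 7.74009 × 1.6894 × 1.28652 = 16.8227 kN.
I_c = (π/8 − 8/(9π))·r⁴ = 0.109757 × 0.905⁴ = 0.0736252 m⁴.
Centre of pressure: y_p = y_c + I_c/(y_c·A) = 1.97091 + 0.0736252/(1.97091 × 1.28652) = 1.97091 + 0.0290364 = 1.99995 m along the plane.
Vertically, h_p = y_p·sinθ = 1.99995 × 0.857167 = 1.71429 m.

h_p = 1.714 m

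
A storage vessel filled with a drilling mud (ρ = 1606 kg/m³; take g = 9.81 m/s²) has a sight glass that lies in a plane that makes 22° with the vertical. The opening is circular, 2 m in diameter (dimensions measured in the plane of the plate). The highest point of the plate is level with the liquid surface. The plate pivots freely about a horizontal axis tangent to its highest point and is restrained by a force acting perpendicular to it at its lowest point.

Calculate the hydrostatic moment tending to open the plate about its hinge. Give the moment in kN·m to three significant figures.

γ = ρg = 1606 × 9.81 / 1000 = 15.75486 kN/m³.
The plate makes 22° with the vertical, i.e. θ = 90° − 22° = 68° to the horizontal. Measuring y along the incline from the free-surface line, vertical depth h = y·sinθ with sinθ = 0.927184.
The centroid is at the centre, 1 m below the top of the plate, so y_c = 1 m and h_c = 1 × 0.927184 = 0.927184 m.
A = π(1)² = 3.14159 m².
Resultant F = γ·h_c·A = 15.75486 × 0.927184 × 3.14159 = 45.8913 kN.
I_c = πr⁴/4 = π × 1⁴/4 = 0.785398 m⁴.
Centre of pressure: y_p = y_c + I_c/(y_c·A) = 1 + 0.785398/(1 × 3.14159) = 1 + 0.25 = 1.25 m along the plane.
The resultant acts 1 + 0.25 = 1.25 m (along the plate) below the hinge at the top edge, so the moment about the hinge is M = F × 1.25 = 45.8913 × 1.25 = 57.3641 kN·m.

M ≈ 57.4 kN·m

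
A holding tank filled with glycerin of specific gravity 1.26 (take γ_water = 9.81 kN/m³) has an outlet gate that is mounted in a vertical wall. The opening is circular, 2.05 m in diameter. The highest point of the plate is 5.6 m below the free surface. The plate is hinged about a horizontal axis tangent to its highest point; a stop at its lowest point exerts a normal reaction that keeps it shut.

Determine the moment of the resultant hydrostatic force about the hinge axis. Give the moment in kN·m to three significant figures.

M ≈ 288 kN·m

γ = 1.26 × 9.81 = 12.3606 kN/m³.
The centroid is at the centre, 1.025 m below the top of the plate, so the centroid depth is h_c = 5.6 + 1.025 = 6.625 m.
A = π(1.025)² = 3.30064 m².
Resultant F = γ·h_c·A = 12.3606 × 6.625 × 3.30064 = 270.286 kN.
I_c = πr⁴/4 = π × 1.025⁴/4 = 0.866933 m⁴.
Centre of pressure: y_p = y_c + I_c/(y_c·A) = 6.625 + 0.866933/(6.625 × 3.30064) = 6.625 + 0.0396462 = 6.66465 m along the plane.
The resultant acts 1.025 + 0.0396462 = 1.06465 m (along the plate) below the hinge at the top edge, so the moment about the hinge is M = F × 1.06465 = 270.286 × 1.06465 = 287.76 kN·m.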